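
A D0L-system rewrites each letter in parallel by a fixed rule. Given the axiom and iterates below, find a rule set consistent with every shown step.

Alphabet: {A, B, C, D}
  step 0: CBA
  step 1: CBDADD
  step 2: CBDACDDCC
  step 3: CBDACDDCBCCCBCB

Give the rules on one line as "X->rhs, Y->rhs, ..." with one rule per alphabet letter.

A->DD, B->DA, C->CB, D->C

  step 2 ⇒ step 3: CBDACDDCC ⇒ CB·DA·C·DD·CB·C·C·CB·CB
    A ↦ DD
    B ↦ DA
    C ↦ CB
    D ↦ C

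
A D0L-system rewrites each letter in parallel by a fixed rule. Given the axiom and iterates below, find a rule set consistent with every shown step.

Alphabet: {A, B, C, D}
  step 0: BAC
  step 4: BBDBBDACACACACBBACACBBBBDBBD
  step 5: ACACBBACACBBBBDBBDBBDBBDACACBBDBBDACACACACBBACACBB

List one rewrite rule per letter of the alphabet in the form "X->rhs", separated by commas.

  step 4 ⇒ step 5: BBDBBDACACACACBBACACBBBBDBBD ⇒ AC·AC·BB·AC·AC·BB·BB·D·BB·D·BB·D·BB·D·AC·AC·BB·D·BB·D·AC·AC·AC·AC·BB·AC·AC·BB
    A ↦ BB
    B ↦ AC
    C ↦ D
    D ↦ BB

A->BB, B->AC, C->D, D->BB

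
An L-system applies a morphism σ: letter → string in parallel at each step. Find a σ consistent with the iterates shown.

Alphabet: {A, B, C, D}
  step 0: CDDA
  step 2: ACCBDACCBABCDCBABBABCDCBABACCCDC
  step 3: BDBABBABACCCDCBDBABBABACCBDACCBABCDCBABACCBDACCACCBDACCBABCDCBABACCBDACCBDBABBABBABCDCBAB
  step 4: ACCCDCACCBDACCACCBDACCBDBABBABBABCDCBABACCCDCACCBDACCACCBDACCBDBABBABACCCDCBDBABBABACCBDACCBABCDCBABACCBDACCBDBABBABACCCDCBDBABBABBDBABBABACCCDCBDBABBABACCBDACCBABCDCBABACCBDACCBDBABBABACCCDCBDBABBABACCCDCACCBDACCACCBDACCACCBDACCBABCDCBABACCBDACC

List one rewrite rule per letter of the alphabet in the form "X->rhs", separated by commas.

  step 3 ⇒ step 4: BDBABBABACCCDCBDBABBABACCBDACCBABCDCBABACCBDACCACCBDACCBABCDCBABACCBDACCBDBABBABBABCDCBAB ⇒ ACC·CDC·ACC·BD·ACC·ACC·BD·ACC·BD·BAB·BAB·BAB·CDC·BAB·ACC·CDC·ACC·BD·ACC·ACC·BD·ACC·BD·BAB·BAB·ACC·CDC·BD·BAB·BAB·ACC·BD·ACC·BAB·CDC·BAB·ACC·BD·ACC·BD·BAB·BAB·ACC·CDC·BD·BAB·BAB·BD·BAB·BAB·ACC·CDC·BD·BAB·BAB·ACC·BD·ACC·BAB·CDC·BAB·ACC·BD·ACC·BD·BAB·BAB·ACC·CDC·BD·BAB·BAB·ACC·CDC·ACC·BD·ACC·ACC·BD·ACC·ACC·BD·ACC·BAB·CDC·BAB·ACC·BD·ACC
    A ↦ BD
    B ↦ ACC
    C ↦ BAB
    D ↦ CDC

A->BD, B->ACC, C->BAB, D->CDC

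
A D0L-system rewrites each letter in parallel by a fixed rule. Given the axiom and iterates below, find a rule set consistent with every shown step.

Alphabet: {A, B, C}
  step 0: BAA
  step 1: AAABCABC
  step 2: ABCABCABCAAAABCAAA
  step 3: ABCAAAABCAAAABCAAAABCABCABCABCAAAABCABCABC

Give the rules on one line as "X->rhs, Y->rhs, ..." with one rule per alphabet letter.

  step 2 ⇒ step 3: ABCABCABCAAAABCAAA ⇒ ABC·AA·A·ABC·AA·A·ABC·AA·A·ABC·ABC·ABC·ABC·AA·A·ABC·ABC·ABC
    A ↦ ABC
    B ↦ AA
    C ↦ A

A->ABC, B->AA, C->A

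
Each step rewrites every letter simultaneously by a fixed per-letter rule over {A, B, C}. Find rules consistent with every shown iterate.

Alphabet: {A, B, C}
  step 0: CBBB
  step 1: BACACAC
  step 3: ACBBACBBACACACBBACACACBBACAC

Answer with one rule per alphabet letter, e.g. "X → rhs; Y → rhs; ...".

A->ACB, B->AC, C->B

  step 0 ⇒ step 1: CBBB ⇒ B·AC·AC·AC
    B ↦ AC
    C ↦ B
    A ↦ ACB  (constrained at step 1)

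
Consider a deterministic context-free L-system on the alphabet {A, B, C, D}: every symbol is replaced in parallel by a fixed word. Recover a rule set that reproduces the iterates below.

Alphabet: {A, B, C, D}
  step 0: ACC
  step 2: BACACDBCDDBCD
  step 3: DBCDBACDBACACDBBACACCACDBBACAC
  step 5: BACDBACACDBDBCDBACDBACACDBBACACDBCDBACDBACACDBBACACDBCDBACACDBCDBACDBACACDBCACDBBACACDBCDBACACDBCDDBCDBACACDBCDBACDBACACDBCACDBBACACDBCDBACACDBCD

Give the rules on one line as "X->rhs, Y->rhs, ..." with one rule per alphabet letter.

  step 2 ⇒ step 3: BACACDBCDDBCD ⇒ DB·CD·BA·CD·BA·CAC·DB·BA·CAC·CAC·DB·BA·CAC
    A ↦ CD
    B ↦ DB
    C ↦ BA
    D ↦ CAC

A->CD, B->DB, C->BA, D->CAC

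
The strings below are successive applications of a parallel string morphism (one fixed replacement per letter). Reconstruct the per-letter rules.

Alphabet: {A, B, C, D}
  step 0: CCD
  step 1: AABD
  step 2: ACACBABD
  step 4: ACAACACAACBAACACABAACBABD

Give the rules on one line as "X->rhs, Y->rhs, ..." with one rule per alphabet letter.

  step 1 ⇒ step 2: AABD ⇒ AC·AC·BA·BD
    A ↦ AC
    B ↦ BA
    D ↦ BD
  step 0 ⇒ step 1: CCD ⇒ A·A·BD
    C ↦ A

A->AC, B->BA, C->A, D->BD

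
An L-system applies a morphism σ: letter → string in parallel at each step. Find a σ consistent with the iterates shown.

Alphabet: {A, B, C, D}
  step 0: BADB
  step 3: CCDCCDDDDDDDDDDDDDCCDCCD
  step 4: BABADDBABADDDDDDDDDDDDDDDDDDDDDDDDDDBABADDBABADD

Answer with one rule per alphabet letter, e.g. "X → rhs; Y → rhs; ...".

  step 3 ⇒ step 4: CCDCCDDDDDDDDDDDDDCCDCCD ⇒ BA·BA·DD·BA·BA·DD·DD·DD·DD·DD·DD·DD·DD·DD·DD·DD·DD·DD·BA·BA·DD·BA·BA·DD
    C ↦ BA
    D ↦ DD
    A ↦ D  (constrained at step 0)
    B ↦ CC  (constrained at step 0)

A->D, B->CC, C->BA, D->DD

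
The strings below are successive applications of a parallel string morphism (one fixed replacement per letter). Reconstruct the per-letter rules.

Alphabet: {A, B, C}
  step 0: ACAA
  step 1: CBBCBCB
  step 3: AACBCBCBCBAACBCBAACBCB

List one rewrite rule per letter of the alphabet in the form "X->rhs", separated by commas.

  step 0 ⇒ step 1: ACAA ⇒ CB·B·CB·CB
    A ↦ CB
    C ↦ B
    B ↦ AA  (constrained at step 1)

A->CB, B->AA, C->B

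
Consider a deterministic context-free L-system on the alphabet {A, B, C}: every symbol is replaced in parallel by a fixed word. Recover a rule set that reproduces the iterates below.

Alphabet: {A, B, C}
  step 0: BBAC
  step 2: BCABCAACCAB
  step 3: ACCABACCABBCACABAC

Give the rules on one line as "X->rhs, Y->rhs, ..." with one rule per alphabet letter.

A->B, B->AC, C->CA

  step 2 ⇒ step 3: BCABCAACCAB ⇒ AC·CA·B·AC·CA·B·B·CA·CA·B·AC
    A ↦ B
    B ↦ AC
    C ↦ CA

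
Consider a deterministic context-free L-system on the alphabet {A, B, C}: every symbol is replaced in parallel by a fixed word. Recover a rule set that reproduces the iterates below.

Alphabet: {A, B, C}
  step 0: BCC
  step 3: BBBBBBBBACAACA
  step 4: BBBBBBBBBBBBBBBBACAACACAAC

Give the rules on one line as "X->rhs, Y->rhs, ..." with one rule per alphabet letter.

A->AC, B->BB, C->A

  step 3 ⇒ step 4: BBBBBBBBACAACA ⇒ BB·BB·BB·BB·BB·BB·BB·BB·AC·A·AC·AC·A·AC
    A ↦ AC
    B ↦ BB
    C ↦ A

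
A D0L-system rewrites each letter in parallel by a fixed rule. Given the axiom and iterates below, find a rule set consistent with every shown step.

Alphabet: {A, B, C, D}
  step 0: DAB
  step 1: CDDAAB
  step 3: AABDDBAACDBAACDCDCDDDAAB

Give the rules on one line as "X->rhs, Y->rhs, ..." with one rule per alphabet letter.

  step 0 ⇒ step 1: DAB ⇒ CD·D·AAB
    A ↦ D
    B ↦ AAB
    D ↦ CD
    C ↦ BAA  (constrained at step 1)

A->D, B->AAB, C->BAA, D->CD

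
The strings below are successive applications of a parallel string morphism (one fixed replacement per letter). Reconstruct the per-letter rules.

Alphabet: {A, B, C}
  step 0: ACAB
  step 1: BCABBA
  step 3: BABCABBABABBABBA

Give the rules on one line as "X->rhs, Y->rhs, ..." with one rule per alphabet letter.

  step 0 ⇒ step 1: ACAB ⇒ B·CA·B·BA
    A ↦ B
    B ↦ BA
    C ↦ CA

A->B, B->BA, C->CA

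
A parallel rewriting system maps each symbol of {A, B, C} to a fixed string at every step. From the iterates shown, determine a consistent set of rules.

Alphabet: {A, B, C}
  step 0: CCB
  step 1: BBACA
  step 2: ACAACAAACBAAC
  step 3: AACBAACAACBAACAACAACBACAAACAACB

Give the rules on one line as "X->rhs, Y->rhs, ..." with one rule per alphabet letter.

A->AAC, B->ACA, C->B

  step 2 ⇒ step 3: ACAACAAACBAAC ⇒ AAC·B·AAC·AAC·B·AAC·AAC·AAC·B·ACA·AAC·AAC·B
    A ↦ AAC
    B ↦ ACA
    C ↦ B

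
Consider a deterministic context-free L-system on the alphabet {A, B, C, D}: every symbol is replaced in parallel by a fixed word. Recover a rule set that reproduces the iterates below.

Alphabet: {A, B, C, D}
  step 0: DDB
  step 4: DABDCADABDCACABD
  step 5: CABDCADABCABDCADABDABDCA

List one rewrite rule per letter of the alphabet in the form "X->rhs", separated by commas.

A->B, B->D, C->DA, D->CA

  step 4 ⇒ step 5: DABDCADABDCACABD ⇒ CA·B·D·CA·DA·B·CA·B·D·CA·DA·B·DA·B·D·CA
    A ↦ B
    B ↦ D
    C ↦ DA
    D ↦ CA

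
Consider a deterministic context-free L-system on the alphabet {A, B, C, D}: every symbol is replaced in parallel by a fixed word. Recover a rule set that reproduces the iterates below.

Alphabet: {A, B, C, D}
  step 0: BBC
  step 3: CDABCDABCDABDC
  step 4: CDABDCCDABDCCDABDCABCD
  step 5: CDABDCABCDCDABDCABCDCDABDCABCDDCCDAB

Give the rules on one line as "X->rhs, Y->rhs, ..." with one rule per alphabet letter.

  step 4 ⇒ step 5: CDABDCCDABDCCDABDCABCD ⇒ CD·AB·D·C·AB·CD·CD·AB·D·C·AB·CD·CD·AB·D·C·AB·CD·D·C·CD·AB
    A ↦ D
    B ↦ C
    C ↦ CD
    D ↦ AB

A->D, B->C, C->CD, D->AB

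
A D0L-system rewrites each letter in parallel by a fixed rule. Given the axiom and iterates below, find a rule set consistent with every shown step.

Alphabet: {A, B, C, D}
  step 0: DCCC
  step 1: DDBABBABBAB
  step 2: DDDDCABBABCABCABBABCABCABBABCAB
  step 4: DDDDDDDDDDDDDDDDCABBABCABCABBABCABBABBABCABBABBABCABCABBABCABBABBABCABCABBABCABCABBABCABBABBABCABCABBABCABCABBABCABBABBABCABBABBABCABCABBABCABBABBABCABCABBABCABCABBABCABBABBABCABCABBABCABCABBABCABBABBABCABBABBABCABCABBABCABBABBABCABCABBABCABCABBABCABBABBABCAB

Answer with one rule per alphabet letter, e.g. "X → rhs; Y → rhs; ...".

  step 1 ⇒ step 2: DDBABBABBAB ⇒ DD·DD·CAB·BAB·CAB·CAB·BAB·CAB·CAB·BAB·CAB
    A ↦ BAB
    B ↦ CAB
    D ↦ DD
  step 0 ⇒ step 1: DCCC ⇒ DD·BAB·BAB·BAB
    C ↦ BAB

A->BAB, B->CAB, C->BAB, D->DD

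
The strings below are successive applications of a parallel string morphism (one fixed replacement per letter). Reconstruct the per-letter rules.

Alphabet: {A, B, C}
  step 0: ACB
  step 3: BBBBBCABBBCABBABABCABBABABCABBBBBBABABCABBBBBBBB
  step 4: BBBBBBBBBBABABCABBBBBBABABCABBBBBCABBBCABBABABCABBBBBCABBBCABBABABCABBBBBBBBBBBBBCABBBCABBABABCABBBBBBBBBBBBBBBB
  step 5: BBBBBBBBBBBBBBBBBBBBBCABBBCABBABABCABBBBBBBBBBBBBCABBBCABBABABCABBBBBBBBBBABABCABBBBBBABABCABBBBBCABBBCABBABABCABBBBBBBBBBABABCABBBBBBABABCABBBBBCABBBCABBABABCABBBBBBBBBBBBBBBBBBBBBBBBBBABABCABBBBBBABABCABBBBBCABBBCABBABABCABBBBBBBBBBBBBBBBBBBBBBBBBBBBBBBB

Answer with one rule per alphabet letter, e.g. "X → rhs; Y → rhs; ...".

A->BCA, B->BB, C->ABA

  step 4 ⇒ step 5: BBBBBBBBBBABABCABBBBBBABABCABBBBBCABBBCABBABABCABBBBBCABBBCABBABABCABBBBBBBBBBBBBCABBBCABBABABCABBBBBBBBBBBBBBBB ⇒ BB·BB·BB·BB·BB·BB·BB·BB·BB·BB·BCA·BB·BCA·BB·ABA·BCA·BB·BB·BB·BB·BB·BB·BCA·BB·BCA·BB·ABA·BCA·BB·BB·BB·BB·BB·ABA·BCA·BB·BB·BB·ABA·BCA·BB·BB·BCA·BB·BCA·BB·ABA·BCA·BB·BB·BB·BB·BB·ABA·BCA·BB·BB·BB·ABA·BCA·BB·BB·BCA·BB·BCA·BB·ABA·BCA·BB·BB·BB·BB·BB·BB·BB·BB·BB·BB·BB·BB·BB·ABA·BCA·BB·BB·BB·ABA·BCA·BB·BB·BCA·BB·BCA·BB·ABA·BCA·BB·BB·BB·BB·BB·BB·BB·BB·BB·BB·BB·BB·BB·BB·BB·BB
    A ↦ BCA
    B ↦ BB
    C ↦ ABA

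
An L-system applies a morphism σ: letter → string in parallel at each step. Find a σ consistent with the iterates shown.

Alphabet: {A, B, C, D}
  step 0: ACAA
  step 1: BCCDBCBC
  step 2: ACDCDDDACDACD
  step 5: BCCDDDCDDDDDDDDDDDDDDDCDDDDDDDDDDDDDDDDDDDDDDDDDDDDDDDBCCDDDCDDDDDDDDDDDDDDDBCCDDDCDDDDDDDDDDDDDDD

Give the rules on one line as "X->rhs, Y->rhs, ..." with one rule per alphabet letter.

A->BC, B->A, C->CD, D->DD

  step 1 ⇒ step 2: BCCDBCBC ⇒ A·CD·CD·DD·A·CD·A·CD
    B ↦ A
    C ↦ CD
    D ↦ DD
  step 0 ⇒ step 1: ACAA ⇒ BC·CD·BC·BC
    A ↦ BC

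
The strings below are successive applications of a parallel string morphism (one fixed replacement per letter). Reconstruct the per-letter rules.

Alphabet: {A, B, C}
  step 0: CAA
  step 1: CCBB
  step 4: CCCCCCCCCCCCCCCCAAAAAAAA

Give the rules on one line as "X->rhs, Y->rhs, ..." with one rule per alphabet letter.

  step 0 ⇒ step 1: CAA ⇒ CC·B·B
    A ↦ B
    C ↦ CC
    B ↦ AA  (constrained at step 1)

A->B, B->AA, C->CC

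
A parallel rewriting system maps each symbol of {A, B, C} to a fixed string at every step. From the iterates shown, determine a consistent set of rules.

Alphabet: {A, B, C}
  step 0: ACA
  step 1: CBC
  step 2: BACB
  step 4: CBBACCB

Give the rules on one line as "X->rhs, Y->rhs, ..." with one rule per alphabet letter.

A->C, B->AC, C->B

  step 1 ⇒ step 2: CBC ⇒ B·AC·B
    B ↦ AC
    C ↦ B
  step 0 ⇒ step 1: ACA ⇒ C·B·C
    A ↦ C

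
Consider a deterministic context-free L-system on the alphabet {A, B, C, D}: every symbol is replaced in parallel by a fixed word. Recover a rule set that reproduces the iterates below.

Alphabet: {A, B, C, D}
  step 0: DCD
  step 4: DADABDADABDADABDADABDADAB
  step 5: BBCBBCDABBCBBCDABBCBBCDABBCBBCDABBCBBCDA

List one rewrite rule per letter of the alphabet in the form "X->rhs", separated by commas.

  step 4 ⇒ step 5: DADABDADABDADABDADABDADAB ⇒ BB·C·BB·C·DA·BB·C·BB·C·DA·BB·C·BB·C·DA·BB·C·BB·C·DA·BB·C·BB·C·DA
    A ↦ C
    B ↦ DA
    D ↦ BB
    C ↦ B  (constrained at step 0)

A->C, B->DA, C->B, D->BB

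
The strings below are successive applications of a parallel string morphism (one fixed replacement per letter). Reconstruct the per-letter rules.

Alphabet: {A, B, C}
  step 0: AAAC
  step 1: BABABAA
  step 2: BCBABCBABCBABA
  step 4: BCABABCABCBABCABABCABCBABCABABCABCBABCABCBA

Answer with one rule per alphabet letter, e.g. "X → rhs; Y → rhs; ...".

A->BA, B->BC, C->A

  step 1 ⇒ step 2: BABABAA ⇒ BC·BA·BC·BA·BC·BA·BA
    A ↦ BA
    B ↦ BC
  step 0 ⇒ step 1: AAAC ⇒ BA·BA·BA·A
    C ↦ A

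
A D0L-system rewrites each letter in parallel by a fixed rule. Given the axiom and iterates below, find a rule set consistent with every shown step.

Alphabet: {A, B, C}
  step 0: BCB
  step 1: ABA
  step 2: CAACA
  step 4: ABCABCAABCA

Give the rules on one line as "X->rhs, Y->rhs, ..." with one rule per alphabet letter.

A->CA, B->A, C->B

  step 1 ⇒ step 2: ABA ⇒ CA·A·CA
    A ↦ CA
    B ↦ A
  step 0 ⇒ step 1: BCB ⇒ A·B·A
    C ↦ B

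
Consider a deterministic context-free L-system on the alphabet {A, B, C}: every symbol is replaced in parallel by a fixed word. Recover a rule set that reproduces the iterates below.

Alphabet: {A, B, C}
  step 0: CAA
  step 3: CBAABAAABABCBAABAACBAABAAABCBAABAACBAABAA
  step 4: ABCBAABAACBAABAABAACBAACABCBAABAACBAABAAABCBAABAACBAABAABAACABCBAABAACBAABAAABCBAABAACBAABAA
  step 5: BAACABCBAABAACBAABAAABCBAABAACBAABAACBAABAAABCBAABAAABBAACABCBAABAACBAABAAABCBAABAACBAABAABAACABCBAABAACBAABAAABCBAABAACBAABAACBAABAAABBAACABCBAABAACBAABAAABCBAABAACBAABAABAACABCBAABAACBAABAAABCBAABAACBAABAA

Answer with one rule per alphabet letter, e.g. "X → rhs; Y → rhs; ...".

A->BAA, B->C, C->AB

  step 4 ⇒ step 5: ABCBAABAACBAABAABAACBAACABCBAABAACBAABAAABCBAABAACBAABAABAACABCBAABAACBAABAAABCBAABAACBAABAA ⇒ BAA·C·AB·C·BAA·BAA·C·BAA·BAA·AB·C·BAA·BAA·C·BAA·BAA·C·BAA·BAA·AB·C·BAA·BAA·AB·BAA·C·AB·C·BAA·BAA·C·BAA·BAA·AB·C·BAA·BAA·C·BAA·BAA·BAA·C·AB·C·BAA·BAA·C·BAA·BAA·AB·C·BAA·BAA·C·BAA·BAA·C·BAA·BAA·AB·BAA·C·AB·C·BAA·BAA·C·BAA·BAA·AB·C·BAA·BAA·C·BAA·BAA·BAA·C·AB·C·BAA·BAA·C·BAA·BAA·AB·C·BAA·BAA·C·BAA·BAA
    A ↦ BAA
    B ↦ C
    C ↦ AB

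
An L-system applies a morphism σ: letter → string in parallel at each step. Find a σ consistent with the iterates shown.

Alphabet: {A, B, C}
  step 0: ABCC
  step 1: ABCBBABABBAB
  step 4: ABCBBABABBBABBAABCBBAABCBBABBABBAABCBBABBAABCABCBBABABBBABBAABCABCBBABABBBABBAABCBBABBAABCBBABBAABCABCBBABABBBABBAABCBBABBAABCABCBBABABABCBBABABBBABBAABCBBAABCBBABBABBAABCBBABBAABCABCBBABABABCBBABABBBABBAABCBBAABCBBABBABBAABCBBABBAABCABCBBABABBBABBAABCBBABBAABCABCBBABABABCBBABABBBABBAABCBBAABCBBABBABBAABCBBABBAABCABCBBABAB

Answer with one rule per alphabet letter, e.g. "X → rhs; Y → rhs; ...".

  step 0 ⇒ step 1: ABCC ⇒ ABC·BBA·BAB·BAB
    A ↦ ABC
    B ↦ BBA
    C ↦ BAB

A->ABC, B->BBA, C->BAB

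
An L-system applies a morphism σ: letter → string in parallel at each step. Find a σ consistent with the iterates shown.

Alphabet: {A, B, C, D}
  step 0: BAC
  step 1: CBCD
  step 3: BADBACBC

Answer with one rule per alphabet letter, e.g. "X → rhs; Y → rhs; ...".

A->BC, B->C, C->D, D->BA

  step 0 ⇒ step 1: BAC ⇒ C·BC·D
    A ↦ BC
    B ↦ C
    C ↦ D
    D ↦ BA  (constrained at step 1)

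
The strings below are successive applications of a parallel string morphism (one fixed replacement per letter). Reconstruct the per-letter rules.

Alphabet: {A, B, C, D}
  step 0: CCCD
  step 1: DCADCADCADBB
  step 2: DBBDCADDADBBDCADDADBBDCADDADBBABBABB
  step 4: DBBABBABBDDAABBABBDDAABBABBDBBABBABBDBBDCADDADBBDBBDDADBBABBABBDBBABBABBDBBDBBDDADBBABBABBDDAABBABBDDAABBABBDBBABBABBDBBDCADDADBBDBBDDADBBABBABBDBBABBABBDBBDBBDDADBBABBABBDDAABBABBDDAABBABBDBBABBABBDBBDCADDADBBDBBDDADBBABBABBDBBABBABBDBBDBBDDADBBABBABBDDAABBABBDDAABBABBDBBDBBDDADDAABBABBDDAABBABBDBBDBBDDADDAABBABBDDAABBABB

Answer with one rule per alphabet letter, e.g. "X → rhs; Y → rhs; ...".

  step 1 ⇒ step 2: DCADCADCADBB ⇒ DBB·DCA·DDA·DBB·DCA·DDA·DBB·DCA·DDA·DBB·ABB·ABB
    A ↦ DDA
    B ↦ ABB
    C ↦ DCA
    D ↦ DBB

A->DDA, B->ABB, C->DCA, D->DBB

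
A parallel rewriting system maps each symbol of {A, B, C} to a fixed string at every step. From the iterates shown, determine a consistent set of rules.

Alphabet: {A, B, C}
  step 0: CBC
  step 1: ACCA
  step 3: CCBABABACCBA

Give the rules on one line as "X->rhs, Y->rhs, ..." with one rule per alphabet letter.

A->BA, B->CC, C->A

  step 0 ⇒ step 1: CBC ⇒ A·CC·A
    B ↦ CC
    C ↦ A
    A ↦ BA  (constrained at step 1)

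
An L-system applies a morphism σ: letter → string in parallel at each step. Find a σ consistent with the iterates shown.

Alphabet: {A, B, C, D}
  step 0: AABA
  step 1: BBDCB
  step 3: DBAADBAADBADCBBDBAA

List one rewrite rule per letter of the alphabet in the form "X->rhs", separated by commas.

  step 0 ⇒ step 1: AABA ⇒ B·B·DC·B
    A ↦ B
    B ↦ DC
    C ↦ A  (constrained at step 1)
    D ↦ DBA  (constrained at step 1)

A->B, B->DC, C->A, D->DBA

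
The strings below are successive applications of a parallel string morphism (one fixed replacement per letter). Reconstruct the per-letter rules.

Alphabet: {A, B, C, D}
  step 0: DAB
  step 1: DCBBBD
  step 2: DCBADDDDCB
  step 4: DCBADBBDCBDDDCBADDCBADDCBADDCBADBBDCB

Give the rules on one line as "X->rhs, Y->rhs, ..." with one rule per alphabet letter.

A->BB, B->D, C->A, D->DCB

  step 1 ⇒ step 2: DCBBBD ⇒ DCB·A·D·D·D·DCB
    B ↦ D
    C ↦ A
    D ↦ DCB
  step 0 ⇒ step 1: DAB ⇒ DCB·BB·D
    A ↦ BB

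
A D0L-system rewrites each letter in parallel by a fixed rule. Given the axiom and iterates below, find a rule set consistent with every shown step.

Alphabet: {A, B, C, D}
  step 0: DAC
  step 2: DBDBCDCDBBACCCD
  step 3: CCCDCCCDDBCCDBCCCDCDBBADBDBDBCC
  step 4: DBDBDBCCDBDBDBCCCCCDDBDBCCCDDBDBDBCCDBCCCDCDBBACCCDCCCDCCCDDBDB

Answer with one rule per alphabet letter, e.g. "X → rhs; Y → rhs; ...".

A->BBA, B->CD, C->DB, D->CC

  step 3 ⇒ step 4: CCCDCCCDDBCCDBCCCDCDBBADBDBDBCC ⇒ DB·DB·DB·CC·DB·DB·DB·CC·CC·CD·DB·DB·CC·CD·DB·DB·DB·CC·DB·CC·CD·CD·BBA·CC·CD·CC·CD·CC·CD·DB·DB
    A ↦ BBA
    B ↦ CD
    C ↦ DB
    D ↦ CC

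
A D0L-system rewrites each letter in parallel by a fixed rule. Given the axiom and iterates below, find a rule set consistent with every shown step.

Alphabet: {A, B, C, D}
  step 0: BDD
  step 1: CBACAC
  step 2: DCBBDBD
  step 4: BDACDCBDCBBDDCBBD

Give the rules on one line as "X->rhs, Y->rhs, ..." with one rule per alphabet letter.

  step 1 ⇒ step 2: CBACAC ⇒ D·CB·B·D·B·D
    A ↦ B
    B ↦ CB
    C ↦ D
  step 0 ⇒ step 1: BDD ⇒ CB·AC·AC
    D ↦ AC

A->B, B->CB, C->D, D->AC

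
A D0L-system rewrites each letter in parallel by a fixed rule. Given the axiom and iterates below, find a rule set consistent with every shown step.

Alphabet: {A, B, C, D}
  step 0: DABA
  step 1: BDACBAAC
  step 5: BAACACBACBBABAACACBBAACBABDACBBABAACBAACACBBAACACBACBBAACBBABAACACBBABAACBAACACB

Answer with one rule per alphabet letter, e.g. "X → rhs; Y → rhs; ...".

A->AC, B->BA, C->B, D->BD

  step 0 ⇒ step 1: DABA ⇒ BD·AC·BA·AC
    A ↦ AC
    B ↦ BA
    D ↦ BD
    C ↦ B  (constrained at step 1)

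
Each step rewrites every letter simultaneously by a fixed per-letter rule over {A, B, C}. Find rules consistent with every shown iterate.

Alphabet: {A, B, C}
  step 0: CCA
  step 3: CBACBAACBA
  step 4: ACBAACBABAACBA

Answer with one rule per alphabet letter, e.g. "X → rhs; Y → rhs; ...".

  step 3 ⇒ step 4: CBACBAACBA ⇒ A·C·BA·A·C·BA·BA·A·C·BA
    A ↦ BA
    B ↦ C
    C ↦ A

A->BA, B->C, C->A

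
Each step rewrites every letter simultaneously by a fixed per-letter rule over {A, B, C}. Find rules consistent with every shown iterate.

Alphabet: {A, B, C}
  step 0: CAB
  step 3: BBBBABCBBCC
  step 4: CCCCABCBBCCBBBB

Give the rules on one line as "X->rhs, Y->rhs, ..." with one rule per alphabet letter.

  step 3 ⇒ step 4: BBBBABCBBCC ⇒ C·C·C·C·AB·C·BB·C·C·BB·BB
    A ↦ AB
    B ↦ C
    C ↦ BB

A->AB, B->C, C->BB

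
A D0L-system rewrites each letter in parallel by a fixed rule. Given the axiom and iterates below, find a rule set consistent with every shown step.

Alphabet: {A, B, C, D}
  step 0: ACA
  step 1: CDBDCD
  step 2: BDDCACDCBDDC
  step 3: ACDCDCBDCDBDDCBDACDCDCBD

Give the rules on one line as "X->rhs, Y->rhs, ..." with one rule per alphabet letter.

  step 2 ⇒ step 3: BDDCACDCBDDC ⇒ AC·DC·DC·BD·CD·BD·DC·BD·AC·DC·DC·BD
    A ↦ CD
    B ↦ AC
    C ↦ BD
    D ↦ DC

A->CD, B->AC, C->BD, D->DC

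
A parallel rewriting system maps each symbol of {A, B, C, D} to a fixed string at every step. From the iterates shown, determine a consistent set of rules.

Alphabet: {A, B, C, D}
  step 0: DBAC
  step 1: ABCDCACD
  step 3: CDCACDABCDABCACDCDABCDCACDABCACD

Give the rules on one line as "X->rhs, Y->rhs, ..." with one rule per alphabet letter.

  step 0 ⇒ step 1: DBAC ⇒ AB·CD·CA·CD
    A ↦ CA
    B ↦ CD
    C ↦ CD
    D ↦ AB

A->CA, B->CD, C->CD, D->AB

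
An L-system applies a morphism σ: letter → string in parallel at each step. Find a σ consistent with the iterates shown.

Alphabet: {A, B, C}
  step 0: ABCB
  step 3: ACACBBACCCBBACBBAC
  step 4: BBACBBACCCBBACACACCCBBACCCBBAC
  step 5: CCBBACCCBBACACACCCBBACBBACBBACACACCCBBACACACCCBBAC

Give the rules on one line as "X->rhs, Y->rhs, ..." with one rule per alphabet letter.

  step 4 ⇒ step 5: BBACBBACCCBBACACACCCBBACCCBBAC ⇒ C·C·BB·AC·C·C·BB·AC·AC·AC·C·C·BB·AC·BB·AC·BB·AC·AC·AC·C·C·BB·AC·AC·AC·C·C·BB·AC
    A ↦ BB
    B ↦ C
    C ↦ AC

A->BB, B->C, C->AC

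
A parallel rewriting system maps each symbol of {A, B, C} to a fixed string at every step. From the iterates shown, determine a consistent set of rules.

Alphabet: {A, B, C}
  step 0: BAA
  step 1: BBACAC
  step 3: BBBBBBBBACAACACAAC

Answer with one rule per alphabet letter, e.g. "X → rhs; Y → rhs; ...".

  step 0 ⇒ step 1: BAA ⇒ BB·AC·AC
    A ↦ AC
    B ↦ BB
    C ↦ A  (constrained at step 1)

A->AC, B->BB, C->A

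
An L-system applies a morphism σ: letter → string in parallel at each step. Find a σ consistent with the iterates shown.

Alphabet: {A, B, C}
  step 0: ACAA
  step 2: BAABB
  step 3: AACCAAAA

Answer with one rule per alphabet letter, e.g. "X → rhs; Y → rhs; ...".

  step 2 ⇒ step 3: BAABB ⇒ AA·C·C·AA·AA
    A ↦ C
    B ↦ AA
    C ↦ B  (constrained at step 0)

A->C, B->AA, C->B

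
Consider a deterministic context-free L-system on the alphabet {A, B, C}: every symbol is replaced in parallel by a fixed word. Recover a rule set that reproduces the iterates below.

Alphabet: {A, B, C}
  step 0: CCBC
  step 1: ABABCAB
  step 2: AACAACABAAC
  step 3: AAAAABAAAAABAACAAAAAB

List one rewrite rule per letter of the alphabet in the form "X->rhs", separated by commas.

A->AA, B->C, C->AB

  step 2 ⇒ step 3: AACAACABAAC ⇒ AA·AA·AB·AA·AA·AB·AA·C·AA·AA·AB
    A ↦ AA
    B ↦ C
    C ↦ AB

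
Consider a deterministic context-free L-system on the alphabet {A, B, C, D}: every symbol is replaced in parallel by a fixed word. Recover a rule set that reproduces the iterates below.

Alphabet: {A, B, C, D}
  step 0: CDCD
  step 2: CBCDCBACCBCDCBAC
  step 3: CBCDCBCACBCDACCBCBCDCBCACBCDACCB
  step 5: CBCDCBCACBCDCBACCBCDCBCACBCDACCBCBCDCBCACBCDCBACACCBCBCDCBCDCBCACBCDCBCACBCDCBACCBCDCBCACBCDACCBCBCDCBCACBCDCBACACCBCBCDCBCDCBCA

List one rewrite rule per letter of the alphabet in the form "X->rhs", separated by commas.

A->AC, B->CD, C->CB, D->CA

  step 2 ⇒ step 3: CBCDCBACCBCDCBAC ⇒ CB·CD·CB·CA·CB·CD·AC·CB·CB·CD·CB·CA·CB·CD·AC·CB
    A ↦ AC
    B ↦ CD
    C ↦ CB
    D ↦ CA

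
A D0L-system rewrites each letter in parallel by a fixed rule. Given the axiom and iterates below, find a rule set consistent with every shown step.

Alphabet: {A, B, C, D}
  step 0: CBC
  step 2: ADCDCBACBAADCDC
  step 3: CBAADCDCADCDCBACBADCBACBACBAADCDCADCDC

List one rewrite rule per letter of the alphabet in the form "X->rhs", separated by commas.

A->CBA, B->BA, C->DC, D->ADC

  step 2 ⇒ step 3: ADCDCBACBAADCDC ⇒ CBA·ADC·DC·ADC·DC·BA·CBA·DC·BA·CBA·CBA·ADC·DC·ADC·DC
    A ↦ CBA
    B ↦ BA
    C ↦ DC
    D ↦ ADC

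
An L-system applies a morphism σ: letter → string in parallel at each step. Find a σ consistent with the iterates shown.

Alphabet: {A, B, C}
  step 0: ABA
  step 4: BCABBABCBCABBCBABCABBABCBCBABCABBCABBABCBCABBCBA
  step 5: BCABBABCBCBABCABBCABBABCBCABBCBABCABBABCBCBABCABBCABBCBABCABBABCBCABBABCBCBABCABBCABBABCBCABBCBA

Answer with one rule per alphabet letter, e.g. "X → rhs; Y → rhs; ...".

A->BA, B->BC, C->AB

  step 4 ⇒ step 5: BCABBABCBCABBCBABCABBABCBCBABCABBCABBABCBCABBCBA ⇒ BC·AB·BA·BC·BC·BA·BC·AB·BC·AB·BA·BC·BC·AB·BC·BA·BC·AB·BA·BC·BC·BA·BC·AB·BC·AB·BC·BA·BC·AB·BA·BC·BC·AB·BA·BC·BC·BA·BC·AB·BC·AB·BA·BC·BC·AB·BC·BA
    A ↦ BA
    B ↦ BC
    C ↦ AB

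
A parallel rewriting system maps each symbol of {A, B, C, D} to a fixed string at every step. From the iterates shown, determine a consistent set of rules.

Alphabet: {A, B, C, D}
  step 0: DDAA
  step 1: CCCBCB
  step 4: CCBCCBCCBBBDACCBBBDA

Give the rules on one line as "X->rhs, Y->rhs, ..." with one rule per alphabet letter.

A->CB, B->DA, C->B, D->C

  step 0 ⇒ step 1: DDAA ⇒ C·C·CB·CB
    A ↦ CB
    D ↦ C
    B ↦ DA  (constrained at step 1)
    C ↦ B  (constrained at step 1)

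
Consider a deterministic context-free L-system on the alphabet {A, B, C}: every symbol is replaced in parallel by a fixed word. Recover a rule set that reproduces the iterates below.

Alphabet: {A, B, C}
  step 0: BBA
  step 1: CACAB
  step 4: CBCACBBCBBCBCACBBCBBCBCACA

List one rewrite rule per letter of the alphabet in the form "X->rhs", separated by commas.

  step 0 ⇒ step 1: BBA ⇒ CA·CA·B
    A ↦ B
    B ↦ CA
    C ↦ CB  (constrained at step 1)

A->B, B->CA, C->CB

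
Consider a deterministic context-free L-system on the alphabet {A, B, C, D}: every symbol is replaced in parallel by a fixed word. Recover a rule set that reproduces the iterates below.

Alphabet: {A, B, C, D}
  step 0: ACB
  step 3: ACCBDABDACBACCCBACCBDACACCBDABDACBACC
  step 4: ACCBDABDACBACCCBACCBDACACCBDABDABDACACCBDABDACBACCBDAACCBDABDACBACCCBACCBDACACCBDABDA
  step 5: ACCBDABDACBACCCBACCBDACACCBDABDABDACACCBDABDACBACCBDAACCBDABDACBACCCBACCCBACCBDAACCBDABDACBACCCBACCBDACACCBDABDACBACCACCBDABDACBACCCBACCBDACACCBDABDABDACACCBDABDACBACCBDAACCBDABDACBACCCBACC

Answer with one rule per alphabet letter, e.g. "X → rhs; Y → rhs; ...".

  step 4 ⇒ step 5: ACCBDABDACBACCCBACCBDACACCBDABDABDACACCBDABDACBACCBDAACCBDABDACBACCCBACCBDACACCBDABDA ⇒ ACC·BDA·BDA·C·B·ACC·C·B·ACC·BDA·C·ACC·BDA·BDA·BDA·C·ACC·BDA·BDA·C·B·ACC·BDA·ACC·BDA·BDA·C·B·ACC·C·B·ACC·C·B·ACC·BDA·ACC·BDA·BDA·C·B·ACC·C·B·ACC·BDA·C·ACC·BDA·BDA·C·B·ACC·ACC·BDA·BDA·C·B·ACC·C·B·ACC·BDA·C·ACC·BDA·BDA·BDA·C·ACC·BDA·BDA·C·B·ACC·BDA·ACC·BDA·BDA·C·B·ACC·C·B·ACC
    A ↦ ACC
    B ↦ C
    C ↦ BDA
    D ↦ B

A->ACC, B->C, C->BDA, D->B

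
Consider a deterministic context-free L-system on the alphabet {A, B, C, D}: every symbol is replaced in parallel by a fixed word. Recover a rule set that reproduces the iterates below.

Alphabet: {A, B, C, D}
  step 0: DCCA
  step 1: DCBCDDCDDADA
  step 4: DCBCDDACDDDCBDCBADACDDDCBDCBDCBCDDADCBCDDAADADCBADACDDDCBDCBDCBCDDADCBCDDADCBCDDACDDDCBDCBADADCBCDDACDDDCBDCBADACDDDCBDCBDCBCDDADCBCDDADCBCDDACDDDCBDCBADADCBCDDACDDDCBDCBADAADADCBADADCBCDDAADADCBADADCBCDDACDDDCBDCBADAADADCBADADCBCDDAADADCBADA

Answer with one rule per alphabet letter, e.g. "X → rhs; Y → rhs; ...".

  step 0 ⇒ step 1: DCCA ⇒ DCB·CDD·CDD·ADA
    A ↦ ADA
    C ↦ CDD
    D ↦ DCB
    B ↦ A  (constrained at step 1)

A->ADA, B->A, C->CDD, D->DCB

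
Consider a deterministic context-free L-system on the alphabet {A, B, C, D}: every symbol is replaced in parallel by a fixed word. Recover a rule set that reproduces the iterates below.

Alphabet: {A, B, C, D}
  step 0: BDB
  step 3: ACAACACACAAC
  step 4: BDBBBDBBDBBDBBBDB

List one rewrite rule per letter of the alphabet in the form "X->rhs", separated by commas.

A->B, B->AC, C->DB, D->A

  step 3 ⇒ step 4: ACAACACACAAC ⇒ B·DB·B·B·DB·B·DB·B·DB·B·B·DB
    A ↦ B
    C ↦ DB
    B ↦ AC  (constrained at step 0)
    D ↦ A  (constrained at step 0)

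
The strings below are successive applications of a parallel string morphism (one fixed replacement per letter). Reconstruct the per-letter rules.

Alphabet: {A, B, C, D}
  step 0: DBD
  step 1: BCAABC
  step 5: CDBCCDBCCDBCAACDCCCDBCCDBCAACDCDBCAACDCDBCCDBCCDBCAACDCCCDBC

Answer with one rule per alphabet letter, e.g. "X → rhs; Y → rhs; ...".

A->C, B->AA, C->CD, D->BC

  step 0 ⇒ step 1: DBD ⇒ BC·AA·BC
    B ↦ AA
    D ↦ BC
    A ↦ C  (constrained at step 1)
    C ↦ CD  (constrained at step 1)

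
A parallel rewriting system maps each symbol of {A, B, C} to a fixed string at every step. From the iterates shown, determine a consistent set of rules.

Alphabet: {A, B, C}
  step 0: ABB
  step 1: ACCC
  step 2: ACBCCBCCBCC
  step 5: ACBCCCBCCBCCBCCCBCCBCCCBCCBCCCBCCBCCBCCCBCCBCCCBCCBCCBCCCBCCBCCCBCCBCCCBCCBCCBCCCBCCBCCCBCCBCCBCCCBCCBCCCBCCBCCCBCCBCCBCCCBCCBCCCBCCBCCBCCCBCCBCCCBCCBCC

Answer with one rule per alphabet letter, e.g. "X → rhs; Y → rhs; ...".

  step 1 ⇒ step 2: ACCC ⇒ AC·BCC·BCC·BCC
    A ↦ AC
    C ↦ BCC
  step 0 ⇒ step 1: ABB ⇒ AC·C·C
    B ↦ C

A->AC, B->C, C->BCC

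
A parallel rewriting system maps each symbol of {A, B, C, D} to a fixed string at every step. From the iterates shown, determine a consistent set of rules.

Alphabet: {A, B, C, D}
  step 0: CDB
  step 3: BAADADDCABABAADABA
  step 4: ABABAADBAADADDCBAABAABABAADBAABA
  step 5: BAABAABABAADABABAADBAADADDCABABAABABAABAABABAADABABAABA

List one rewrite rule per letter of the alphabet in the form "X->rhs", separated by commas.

  step 4 ⇒ step 5: ABABAADBAADADDCBAABAABABAADBAABA ⇒ BA·A·BA·A·BA·BA·AD·A·BA·BA·AD·BA·AD·AD·DC·A·BA·BA·A·BA·BA·A·BA·A·BA·BA·AD·A·BA·BA·A·BA
    A ↦ BA
    B ↦ A
    C ↦ DC
    D ↦ AD

A->BA, B->A, C->DC, D->AD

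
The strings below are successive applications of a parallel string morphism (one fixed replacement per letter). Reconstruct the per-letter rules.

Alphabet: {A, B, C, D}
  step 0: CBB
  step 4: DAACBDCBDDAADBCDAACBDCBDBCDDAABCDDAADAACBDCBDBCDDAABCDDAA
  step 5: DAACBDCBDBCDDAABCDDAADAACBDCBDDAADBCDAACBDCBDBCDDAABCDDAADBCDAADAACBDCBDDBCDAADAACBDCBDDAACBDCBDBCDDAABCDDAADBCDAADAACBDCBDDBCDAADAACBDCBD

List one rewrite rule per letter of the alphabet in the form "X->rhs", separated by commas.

A->CBD, B->D, C->BC, D->DAA

  step 4 ⇒ step 5: DAACBDCBDDAADBCDAACBDCBDBCDDAABCDDAADAACBDCBDBCDDAABCDDAA ⇒ DAA·CBD·CBD·BC·D·DAA·BC·D·DAA·DAA·CBD·CBD·DAA·D·BC·DAA·CBD·CBD·BC·D·DAA·BC·D·DAA·D·BC·DAA·DAA·CBD·CBD·D·BC·DAA·DAA·CBD·CBD·DAA·CBD·CBD·BC·D·DAA·BC·D·DAA·D·BC·DAA·DAA·CBD·CBD·D·BC·DAA·DAA·CBD·CBD
    A ↦ CBD
    B ↦ D
    C ↦ BC
    D ↦ DAA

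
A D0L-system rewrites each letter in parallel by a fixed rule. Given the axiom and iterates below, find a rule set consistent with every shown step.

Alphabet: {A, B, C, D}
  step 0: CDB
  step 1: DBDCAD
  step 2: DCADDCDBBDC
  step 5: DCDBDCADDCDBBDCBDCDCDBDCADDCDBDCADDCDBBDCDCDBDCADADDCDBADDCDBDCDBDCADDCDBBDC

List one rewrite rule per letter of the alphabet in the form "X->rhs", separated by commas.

  step 1 ⇒ step 2: DBDCAD ⇒ DC·AD·DC·DB·B·DC
    A ↦ B
    B ↦ AD
    C ↦ DB
    D ↦ DC

A->B, B->AD, C->DB, D->DC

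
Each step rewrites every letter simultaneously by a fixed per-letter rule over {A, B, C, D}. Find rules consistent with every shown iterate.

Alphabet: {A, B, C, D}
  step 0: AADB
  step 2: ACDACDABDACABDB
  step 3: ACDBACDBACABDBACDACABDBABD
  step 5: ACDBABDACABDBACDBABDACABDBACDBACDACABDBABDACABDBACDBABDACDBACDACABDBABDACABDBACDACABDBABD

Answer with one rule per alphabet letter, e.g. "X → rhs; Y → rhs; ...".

A->AC, B->ABD, C->D, D->B

  step 2 ⇒ step 3: ACDACDABDACABDB ⇒ AC·D·B·AC·D·B·AC·ABD·B·AC·D·AC·ABD·B·ABD
    A ↦ AC
    B ↦ ABD
    C ↦ D
    D ↦ B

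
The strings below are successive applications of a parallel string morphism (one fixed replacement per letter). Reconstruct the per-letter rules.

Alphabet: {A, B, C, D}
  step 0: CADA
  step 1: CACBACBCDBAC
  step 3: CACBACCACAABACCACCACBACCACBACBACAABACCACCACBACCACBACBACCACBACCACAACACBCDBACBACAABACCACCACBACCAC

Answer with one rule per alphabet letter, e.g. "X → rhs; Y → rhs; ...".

  step 0 ⇒ step 1: CADA ⇒ CAC·BAC·BCD·BAC
    A ↦ BAC
    C ↦ CAC
    D ↦ BCD
    B ↦ AA  (constrained at step 1)

A->BAC, B->AA, C->CAC, D->BCD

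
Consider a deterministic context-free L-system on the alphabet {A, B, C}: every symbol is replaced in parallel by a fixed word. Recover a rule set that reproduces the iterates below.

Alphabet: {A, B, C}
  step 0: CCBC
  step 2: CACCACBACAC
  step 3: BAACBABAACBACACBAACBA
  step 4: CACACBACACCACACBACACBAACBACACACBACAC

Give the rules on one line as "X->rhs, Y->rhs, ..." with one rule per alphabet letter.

A->AC, B->C, C->BA

  step 3 ⇒ step 4: BAACBABAACBACACBAACBA ⇒ C·AC·AC·BA·C·AC·C·AC·AC·BA·C·AC·BA·AC·BA·C·AC·AC·BA·C·AC
    A ↦ AC
    B ↦ C
    C ↦ BA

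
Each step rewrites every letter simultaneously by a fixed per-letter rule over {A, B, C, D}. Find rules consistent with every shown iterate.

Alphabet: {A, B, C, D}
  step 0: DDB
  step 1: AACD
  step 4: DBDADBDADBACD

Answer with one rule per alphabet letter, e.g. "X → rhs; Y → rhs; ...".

A->DB, B->CD, C->D, D->A

  step 0 ⇒ step 1: DDB ⇒ A·A·CD
    B ↦ CD
    D ↦ A
    A ↦ DB  (constrained at step 1)
    C ↦ D  (constrained at step 1)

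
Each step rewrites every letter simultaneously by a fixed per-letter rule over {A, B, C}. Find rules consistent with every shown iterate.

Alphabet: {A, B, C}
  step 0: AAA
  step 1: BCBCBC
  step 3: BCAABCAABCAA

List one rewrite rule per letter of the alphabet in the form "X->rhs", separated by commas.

A->BC, B->A, C->BB

  step 0 ⇒ step 1: AAA ⇒ BC·BC·BC
    A ↦ BC
    B ↦ A  (constrained at step 1)
    C ↦ BB  (constrained at step 1)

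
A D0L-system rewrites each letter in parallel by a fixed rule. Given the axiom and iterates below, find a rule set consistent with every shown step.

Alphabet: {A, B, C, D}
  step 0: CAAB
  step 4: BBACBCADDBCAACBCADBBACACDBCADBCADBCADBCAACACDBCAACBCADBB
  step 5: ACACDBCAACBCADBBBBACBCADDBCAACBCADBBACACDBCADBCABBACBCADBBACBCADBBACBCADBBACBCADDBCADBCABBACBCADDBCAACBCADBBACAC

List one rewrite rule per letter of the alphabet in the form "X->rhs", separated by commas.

A->D, B->AC, C->BCA, D->BB

  step 4 ⇒ step 5: BBACBCADDBCAACBCADBBACACDBCADBCADBCADBCAACACDBCAACBCADBB ⇒ AC·AC·D·BCA·AC·BCA·D·BB·BB·AC·BCA·D·D·BCA·AC·BCA·D·BB·AC·AC·D·BCA·D·BCA·BB·AC·BCA·D·BB·AC·BCA·D·BB·AC·BCA·D·BB·AC·BCA·D·D·BCA·D·BCA·BB·AC·BCA·D·D·BCA·AC·BCA·D·BB·AC·AC
    A ↦ D
    B ↦ AC
    C ↦ BCA
    D ↦ BB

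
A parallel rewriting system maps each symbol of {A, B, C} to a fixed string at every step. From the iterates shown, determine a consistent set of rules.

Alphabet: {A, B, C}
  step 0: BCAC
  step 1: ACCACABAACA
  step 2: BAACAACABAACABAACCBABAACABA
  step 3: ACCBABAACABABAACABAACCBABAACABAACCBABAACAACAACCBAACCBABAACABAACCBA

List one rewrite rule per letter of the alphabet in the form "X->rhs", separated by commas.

A->BA, B->ACC, C->ACA

  step 2 ⇒ step 3: BAACAACABAACABAACCBABAACABA ⇒ ACC·BA·BA·ACA·BA·BA·ACA·BA·ACC·BA·BA·ACA·BA·ACC·BA·BA·ACA·ACA·ACC·BA·ACC·BA·BA·ACA·BA·ACC·BA
    A ↦ BA
    B ↦ ACC
    C ↦ ACA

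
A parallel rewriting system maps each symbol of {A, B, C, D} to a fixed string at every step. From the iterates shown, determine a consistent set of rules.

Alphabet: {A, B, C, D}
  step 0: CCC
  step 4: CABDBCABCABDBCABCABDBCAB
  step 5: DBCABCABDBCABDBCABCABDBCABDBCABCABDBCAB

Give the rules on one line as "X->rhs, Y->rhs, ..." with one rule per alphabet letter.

A->C, B->AB, C->DB, D->C

  step 4 ⇒ step 5: CABDBCABCABDBCABCABDBCAB ⇒ DB·C·AB·C·AB·DB·C·AB·DB·C·AB·C·AB·DB·C·AB·DB·C·AB·C·AB·DB·C·AB
    A ↦ C
    B ↦ AB
    C ↦ DB
    D ↦ C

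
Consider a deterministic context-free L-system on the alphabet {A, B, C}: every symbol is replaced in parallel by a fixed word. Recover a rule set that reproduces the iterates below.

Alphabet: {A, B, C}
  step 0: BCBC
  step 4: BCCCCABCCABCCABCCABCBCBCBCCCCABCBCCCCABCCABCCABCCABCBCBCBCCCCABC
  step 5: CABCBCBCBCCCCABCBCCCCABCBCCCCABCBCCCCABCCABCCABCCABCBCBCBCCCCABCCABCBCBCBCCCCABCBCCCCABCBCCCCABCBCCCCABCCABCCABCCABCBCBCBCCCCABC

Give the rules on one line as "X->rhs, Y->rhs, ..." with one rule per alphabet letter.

  step 4 ⇒ step 5: BCCCCABCCABCCABCCABCBCBCBCCCCABCBCCCCABCCABCCABCCABCBCBCBCCCCABC ⇒ CA·BC·BC·BC·BC·CC·CA·BC·BC·CC·CA·BC·BC·CC·CA·BC·BC·CC·CA·BC·CA·BC·CA·BC·CA·BC·BC·BC·BC·CC·CA·BC·CA·BC·BC·BC·BC·CC·CA·BC·BC·CC·CA·BC·BC·CC·CA·BC·BC·CC·CA·BC·CA·BC·CA·BC·CA·BC·BC·BC·BC·CC·CA·BC
    A ↦ CC
    B ↦ CA
    C ↦ BC

A->CC, B->CA, C->BC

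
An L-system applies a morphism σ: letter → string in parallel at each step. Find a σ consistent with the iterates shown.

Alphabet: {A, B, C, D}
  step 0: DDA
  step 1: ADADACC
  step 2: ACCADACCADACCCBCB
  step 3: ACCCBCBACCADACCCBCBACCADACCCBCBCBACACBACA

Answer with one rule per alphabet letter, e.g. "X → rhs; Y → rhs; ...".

A->ACC, B->ACA, C->CB, D->AD

  step 2 ⇒ step 3: ACCADACCADACCCBCB ⇒ ACC·CB·CB·ACC·AD·ACC·CB·CB·ACC·AD·ACC·CB·CB·CB·ACA·CB·ACA
    A ↦ ACC
    B ↦ ACA
    C ↦ CB
    D ↦ AD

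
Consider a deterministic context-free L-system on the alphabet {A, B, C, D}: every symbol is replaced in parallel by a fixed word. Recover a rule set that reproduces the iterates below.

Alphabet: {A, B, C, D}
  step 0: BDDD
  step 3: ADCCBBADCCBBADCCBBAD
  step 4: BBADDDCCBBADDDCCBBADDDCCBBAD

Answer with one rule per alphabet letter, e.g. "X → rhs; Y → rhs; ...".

A->BB, B->C, C->D, D->AD

  step 3 ⇒ step 4: ADCCBBADCCBBADCCBBAD ⇒ BB·AD·D·D·C·C·BB·AD·D·D·C·C·BB·AD·D·D·C·C·BB·AD
    A ↦ BB
    B ↦ C
    C ↦ D
    D ↦ AD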